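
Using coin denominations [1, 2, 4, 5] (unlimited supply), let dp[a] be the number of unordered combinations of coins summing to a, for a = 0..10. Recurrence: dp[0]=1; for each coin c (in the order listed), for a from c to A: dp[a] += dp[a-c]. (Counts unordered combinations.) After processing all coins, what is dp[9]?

after  coin     0     1     2     3     4     5     6     7     8     9    10
          1     1     1     1     1     1     1     1     1     1     1     1
          2     1     1     2     2     3     3     4     4     5     5     6
          4     1     1     2     2     4     4     6     6     9     9    12
          5     1     1     2     2     4     5     7     8    11    13    17

13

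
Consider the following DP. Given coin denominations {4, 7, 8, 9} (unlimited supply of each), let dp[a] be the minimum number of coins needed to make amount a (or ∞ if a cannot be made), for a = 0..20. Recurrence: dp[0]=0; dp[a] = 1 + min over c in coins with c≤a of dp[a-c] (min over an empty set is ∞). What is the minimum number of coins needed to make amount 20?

3

 a  0  1  2  3  4  5  6  7  8  9 10 11 12 13 14 15 16 17 18 19 20
dp  0  -  -  -  1  -  -  1  1  1  -  2  2  2  2  2  2  2  2  3  3
(- denotes ∞ / unreachable)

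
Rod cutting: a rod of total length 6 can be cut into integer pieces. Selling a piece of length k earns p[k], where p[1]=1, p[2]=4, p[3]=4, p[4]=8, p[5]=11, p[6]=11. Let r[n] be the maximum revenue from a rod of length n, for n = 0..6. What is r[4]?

   n    0    1    2    3    4    5    6
r[n]    0    1    4    5    8   11   12

8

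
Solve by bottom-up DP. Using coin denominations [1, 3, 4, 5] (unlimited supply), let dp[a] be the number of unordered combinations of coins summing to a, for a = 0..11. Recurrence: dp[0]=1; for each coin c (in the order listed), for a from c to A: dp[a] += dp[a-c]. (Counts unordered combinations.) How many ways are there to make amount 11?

14

after  coin     0     1     2     3     4     5     6     7     8     9    10    11
          1     1     1     1     1     1     1     1     1     1     1     1     1
          3     1     1     1     2     2     2     3     3     3     4     4     4
          4     1     1     1     2     3     3     4     5     6     7     8     9
          5     1     1     1     2     3     4     5     6     8    10    12    14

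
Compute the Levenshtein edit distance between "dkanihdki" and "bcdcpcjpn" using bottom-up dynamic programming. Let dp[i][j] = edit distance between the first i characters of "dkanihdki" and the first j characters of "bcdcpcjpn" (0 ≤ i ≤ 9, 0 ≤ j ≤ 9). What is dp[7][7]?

   ''  b  c  d  c  p  c  j  p  n
''  0  1  2  3  4  5  6  7  8  9
 d  1  1  2  2  3  4  5  6  7  8
 k  2  2  2  3  3  4  5  6  7  8
 a  3  3  3  3  4  4  5  6  7  8
 n  4  4  4  4  4  5  5  6  7  7
 i  5  5  5  5  5  5  6  6  7  8
 h  6  6  6  6  6  6  6  7  7  8
 d  7  7  7  6  7  7  7  7  8  8
 k  8  8  8  7  7  8  8  8  8  9
 i  9  9  9  8  8  8  9  9  9  9

7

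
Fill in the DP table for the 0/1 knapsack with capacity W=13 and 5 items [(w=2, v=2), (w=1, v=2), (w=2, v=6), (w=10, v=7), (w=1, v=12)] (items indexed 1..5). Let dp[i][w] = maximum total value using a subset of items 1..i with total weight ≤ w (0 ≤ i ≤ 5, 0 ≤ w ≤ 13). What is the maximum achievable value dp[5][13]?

i\w   0   1   2   3   4   5   6   7   8   9  10  11  12  13
  0   0   0   0   0   0   0   0   0   0   0   0   0   0   0
  1   0   0   2   2   2   2   2   2   2   2   2   2   2   2
  2   0   2   2   4   4   4   4   4   4   4   4   4   4   4
  3   0   2   6   8   8  10  10  10  10  10  10  10  10  10
  4   0   2   6   8   8  10  10  10  10  10  10  10  13  15
  5   0  12  14  18  20  20  22  22  22  22  22  22  22  25

25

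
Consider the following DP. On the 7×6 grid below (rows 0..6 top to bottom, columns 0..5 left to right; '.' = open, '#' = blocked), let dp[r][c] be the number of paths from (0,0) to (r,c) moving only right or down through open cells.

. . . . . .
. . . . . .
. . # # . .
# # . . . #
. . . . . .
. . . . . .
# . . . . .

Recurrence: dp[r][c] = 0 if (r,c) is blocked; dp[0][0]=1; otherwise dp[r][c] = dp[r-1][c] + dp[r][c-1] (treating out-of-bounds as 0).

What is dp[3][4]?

5

r\c   0   1   2   3   4   5
  0   1   1   1   1   1   1
  1   1   2   3   4   5   6
  2   1   3   0   0   5  11
  3   0   0   0   0   5   0
  4   0   0   0   0   5   5
  5   0   0   0   0   5  10
  6   0   0   0   0   5  15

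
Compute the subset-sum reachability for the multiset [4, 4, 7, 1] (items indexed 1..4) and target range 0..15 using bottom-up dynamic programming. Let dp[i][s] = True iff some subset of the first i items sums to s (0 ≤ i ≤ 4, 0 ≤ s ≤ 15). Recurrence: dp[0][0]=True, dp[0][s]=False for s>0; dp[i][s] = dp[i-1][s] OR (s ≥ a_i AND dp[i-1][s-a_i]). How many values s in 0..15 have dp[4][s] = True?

i\s   0   1   2   3   4   5   6   7   8   9  10  11  12  13  14  15
  0   T   F   F   F   F   F   F   F   F   F   F   F   F   F   F   F
  1   T   F   F   F   T   F   F   F   F   F   F   F   F   F   F   F
  2   T   F   F   F   T   F   F   F   T   F   F   F   F   F   F   F
  3   T   F   F   F   T   F   F   T   T   F   F   T   F   F   F   T
  4   T   T   F   F   T   T   F   T   T   T   F   T   T   F   F   T

10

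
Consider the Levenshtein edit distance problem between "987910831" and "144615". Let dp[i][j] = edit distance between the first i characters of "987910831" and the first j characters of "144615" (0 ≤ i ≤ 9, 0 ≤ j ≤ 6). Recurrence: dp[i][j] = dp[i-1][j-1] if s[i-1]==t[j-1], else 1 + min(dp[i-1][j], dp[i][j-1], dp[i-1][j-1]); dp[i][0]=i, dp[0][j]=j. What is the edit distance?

   ''  1  4  4  6  1  5
''  0  1  2  3  4  5  6
 9  1  1  2  3  4  5  6
 8  2  2  2  3  4  5  6
 7  3  3  3  3  4  5  6
 9  4  4  4  4  4  5  6
 1  5  4  5  5  5  4  5
 0  6  5  5  6  6  5  5
 8  7  6  6  6  7  6  6
 3  8  7  7  7  7  7  7
 1  9  8  8  8  8  7  8

8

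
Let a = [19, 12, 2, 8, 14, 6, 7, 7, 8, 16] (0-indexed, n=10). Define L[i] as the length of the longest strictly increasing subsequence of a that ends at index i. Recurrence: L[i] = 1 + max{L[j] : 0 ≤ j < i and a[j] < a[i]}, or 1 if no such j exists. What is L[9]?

5

   i    0    1    2    3    4    5    6    7    8    9
a[i]   19   12    2    8   14    6    7    7    8   16
L[i]    1    1    1    2    3    2    3    3    4    5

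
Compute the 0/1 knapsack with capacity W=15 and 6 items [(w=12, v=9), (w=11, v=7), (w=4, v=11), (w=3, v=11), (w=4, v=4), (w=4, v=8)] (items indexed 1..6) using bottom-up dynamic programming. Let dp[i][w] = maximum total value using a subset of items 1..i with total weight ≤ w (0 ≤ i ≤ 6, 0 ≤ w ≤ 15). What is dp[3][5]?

11

i\w   0   1   2   3   4   5   6   7   8   9  10  11  12  13  14  15
  0   0   0   0   0   0   0   0   0   0   0   0   0   0   0   0   0
  1   0   0   0   0   0   0   0   0   0   0   0   0   9   9   9   9
  2   0   0   0   0   0   0   0   0   0   0   0   7   9   9   9   9
  3   0   0   0   0  11  11  11  11  11  11  11  11  11  11  11  18
  4   0   0   0  11  11  11  11  22  22  22  22  22  22  22  22  22
  5   0   0   0  11  11  11  11  22  22  22  22  26  26  26  26  26
  6   0   0   0  11  11  11  11  22  22  22  22  30  30  30  30  34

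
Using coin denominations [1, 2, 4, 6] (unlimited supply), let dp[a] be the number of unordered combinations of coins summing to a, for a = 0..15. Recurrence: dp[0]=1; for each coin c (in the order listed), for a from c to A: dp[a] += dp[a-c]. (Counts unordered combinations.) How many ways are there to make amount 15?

after  coin     0     1     2     3     4     5     6     7     8     9    10    11    12    13    14    15
          1     1     1     1     1     1     1     1     1     1     1     1     1     1     1     1     1
          2     1     1     2     2     3     3     4     4     5     5     6     6     7     7     8     8
          4     1     1     2     2     4     4     6     6     9     9    12    12    16    16    20    20
          6     1     1     2     2     4     4     7     7    11    11    16    16    23    23    31    31

31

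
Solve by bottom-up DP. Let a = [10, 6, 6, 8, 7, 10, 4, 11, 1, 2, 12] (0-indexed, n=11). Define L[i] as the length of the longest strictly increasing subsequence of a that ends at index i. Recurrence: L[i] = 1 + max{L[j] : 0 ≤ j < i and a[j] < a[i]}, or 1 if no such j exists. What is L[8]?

   i    0    1    2    3    4    5    6    7    8    9   10
a[i]   10    6    6    8    7   10    4   11    1    2   12
L[i]    1    1    1    2    2    3    1    4    1    2    5

1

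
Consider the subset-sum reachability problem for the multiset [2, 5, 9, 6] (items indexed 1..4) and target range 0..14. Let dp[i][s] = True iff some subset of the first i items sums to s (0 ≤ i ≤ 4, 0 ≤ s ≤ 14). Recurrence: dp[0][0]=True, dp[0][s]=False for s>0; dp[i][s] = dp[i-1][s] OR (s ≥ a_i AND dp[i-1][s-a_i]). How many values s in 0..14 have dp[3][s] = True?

7

i\s   0   1   2   3   4   5   6   7   8   9  10  11  12  13  14
  0   T   F   F   F   F   F   F   F   F   F   F   F   F   F   F
  1   T   F   T   F   F   F   F   F   F   F   F   F   F   F   F
  2   T   F   T   F   F   T   F   T   F   F   F   F   F   F   F
  3   T   F   T   F   F   T   F   T   F   T   F   T   F   F   T
  4   T   F   T   F   F   T   T   T   T   T   F   T   F   T   T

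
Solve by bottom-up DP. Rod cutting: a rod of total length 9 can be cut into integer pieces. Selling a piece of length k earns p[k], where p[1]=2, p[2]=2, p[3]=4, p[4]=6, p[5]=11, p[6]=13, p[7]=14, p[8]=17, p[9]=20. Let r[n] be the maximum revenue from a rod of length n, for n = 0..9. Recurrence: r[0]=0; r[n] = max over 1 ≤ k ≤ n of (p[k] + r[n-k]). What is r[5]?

   n    0    1    2    3    4    5    6    7    8    9
r[n]    0    2    4    6    8   11   13   15   17   20

11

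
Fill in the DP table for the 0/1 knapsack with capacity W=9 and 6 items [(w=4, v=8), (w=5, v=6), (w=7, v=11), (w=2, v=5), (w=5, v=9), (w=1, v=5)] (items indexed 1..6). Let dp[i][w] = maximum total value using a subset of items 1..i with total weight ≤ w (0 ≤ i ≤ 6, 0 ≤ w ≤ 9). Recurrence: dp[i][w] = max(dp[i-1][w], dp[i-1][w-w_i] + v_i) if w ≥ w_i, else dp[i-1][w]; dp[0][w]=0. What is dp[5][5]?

i\w   0   1   2   3   4   5   6   7   8   9
  0   0   0   0   0   0   0   0   0   0   0
  1   0   0   0   0   8   8   8   8   8   8
  2   0   0   0   0   8   8   8   8   8  14
  3   0   0   0   0   8   8   8  11  11  14
  4   0   0   5   5   8   8  13  13  13  16
  5   0   0   5   5   8   9  13  14  14  17
  6   0   5   5  10  10  13  14  18  19  19

9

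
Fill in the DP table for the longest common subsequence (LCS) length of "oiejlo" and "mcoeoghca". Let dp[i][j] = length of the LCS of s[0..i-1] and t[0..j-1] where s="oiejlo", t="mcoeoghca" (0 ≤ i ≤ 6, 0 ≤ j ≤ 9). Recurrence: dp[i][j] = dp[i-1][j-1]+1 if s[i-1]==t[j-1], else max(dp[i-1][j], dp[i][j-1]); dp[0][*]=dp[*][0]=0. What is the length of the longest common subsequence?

   ''  m  c  o  e  o  g  h  c  a
''  0  0  0  0  0  0  0  0  0  0
 o  0  0  0  1  1  1  1  1  1  1
 i  0  0  0  1  1  1  1  1  1  1
 e  0  0  0  1  2  2  2  2  2  2
 j  0  0  0  1  2  2  2  2  2  2
 l  0  0  0  1  2  2  2  2  2  2
 o  0  0  0  1  2  3  3  3  3  3

3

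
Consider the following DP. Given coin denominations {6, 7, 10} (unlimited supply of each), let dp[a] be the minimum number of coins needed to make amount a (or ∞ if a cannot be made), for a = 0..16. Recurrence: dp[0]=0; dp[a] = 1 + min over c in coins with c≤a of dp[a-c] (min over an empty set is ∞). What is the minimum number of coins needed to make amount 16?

2

 a  0  1  2  3  4  5  6  7  8  9 10 11 12 13 14 15 16
dp  0  -  -  -  -  -  1  1  -  -  1  -  2  2  2  -  2
(- denotes ∞ / unreachable)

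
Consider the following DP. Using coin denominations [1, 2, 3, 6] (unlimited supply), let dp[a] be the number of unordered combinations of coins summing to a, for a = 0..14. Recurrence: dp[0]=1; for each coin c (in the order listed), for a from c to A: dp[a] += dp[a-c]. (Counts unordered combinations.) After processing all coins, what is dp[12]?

27

after  coin     0     1     2     3     4     5     6     7     8     9    10    11    12    13    14
          1     1     1     1     1     1     1     1     1     1     1     1     1     1     1     1
          2     1     1     2     2     3     3     4     4     5     5     6     6     7     7     8
          3     1     1     2     3     4     5     7     8    10    12    14    16    19    21    24
          6     1     1     2     3     4     5     8     9    12    15    18    21    27    30    36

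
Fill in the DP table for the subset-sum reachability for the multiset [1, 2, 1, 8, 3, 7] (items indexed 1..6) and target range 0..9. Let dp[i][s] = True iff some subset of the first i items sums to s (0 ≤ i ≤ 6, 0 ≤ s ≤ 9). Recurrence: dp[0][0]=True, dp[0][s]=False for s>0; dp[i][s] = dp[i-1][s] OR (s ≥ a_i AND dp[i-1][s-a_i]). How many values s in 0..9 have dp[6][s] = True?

i\s   0   1   2   3   4   5   6   7   8   9
  0   T   F   F   F   F   F   F   F   F   F
  1   T   T   F   F   F   F   F   F   F   F
  2   T   T   T   T   F   F   F   F   F   F
  3   T   T   T   T   T   F   F   F   F   F
  4   T   T   T   T   T   F   F   F   T   T
  5   T   T   T   T   T   T   T   T   T   T
  6   T   T   T   T   T   T   T   T   T   T

10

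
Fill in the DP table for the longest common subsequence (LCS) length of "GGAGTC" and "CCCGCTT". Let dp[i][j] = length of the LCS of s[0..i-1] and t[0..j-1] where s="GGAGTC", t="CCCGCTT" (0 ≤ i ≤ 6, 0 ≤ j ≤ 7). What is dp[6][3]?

1

   ''  C  C  C  G  C  T  T
''  0  0  0  0  0  0  0  0
 G  0  0  0  0  1  1  1  1
 G  0  0  0  0  1  1  1  1
 A  0  0  0  0  1  1  1  1
 G  0  0  0  0  1  1  1  1
 T  0  0  0  0  1  1  2  2
 C  0  1  1  1  1  2  2  2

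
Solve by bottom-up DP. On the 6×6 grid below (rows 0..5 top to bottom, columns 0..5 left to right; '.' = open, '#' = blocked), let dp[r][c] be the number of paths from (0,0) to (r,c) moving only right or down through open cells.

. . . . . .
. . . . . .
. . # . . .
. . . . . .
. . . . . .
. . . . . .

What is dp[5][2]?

r\c   0   1   2   3   4   5
  0   1   1   1   1   1   1
  1   1   2   3   4   5   6
  2   1   3   0   4   9  15
  3   1   4   4   8  17  32
  4   1   5   9  17  34  66
  5   1   6  15  32  66 132

15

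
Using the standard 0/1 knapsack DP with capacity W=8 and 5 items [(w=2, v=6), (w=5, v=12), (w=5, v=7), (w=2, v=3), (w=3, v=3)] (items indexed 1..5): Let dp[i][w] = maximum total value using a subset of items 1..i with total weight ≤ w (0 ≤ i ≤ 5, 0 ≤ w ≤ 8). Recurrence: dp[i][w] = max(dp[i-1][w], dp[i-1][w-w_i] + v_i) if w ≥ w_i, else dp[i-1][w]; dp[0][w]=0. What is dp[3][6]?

i\w   0   1   2   3   4   5   6   7   8
  0   0   0   0   0   0   0   0   0   0
  1   0   0   6   6   6   6   6   6   6
  2   0   0   6   6   6  12  12  18  18
  3   0   0   6   6   6  12  12  18  18
  4   0   0   6   6   9  12  12  18  18
  5   0   0   6   6   9  12  12  18  18

12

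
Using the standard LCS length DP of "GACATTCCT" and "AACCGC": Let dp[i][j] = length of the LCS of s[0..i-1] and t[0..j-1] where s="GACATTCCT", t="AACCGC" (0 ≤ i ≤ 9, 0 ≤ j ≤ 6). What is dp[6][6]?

2

   ''  A  A  C  C  G  C
''  0  0  0  0  0  0  0
 G  0  0  0  0  0  1  1
 A  0  1  1  1  1  1  1
 C  0  1  1  2  2  2  2
 A  0  1  2  2  2  2  2
 T  0  1  2  2  2  2  2
 T  0  1  2  2  2  2  2
 C  0  1  2  3  3  3  3
 C  0  1  2  3  4  4  4
 T  0  1  2  3  4  4  4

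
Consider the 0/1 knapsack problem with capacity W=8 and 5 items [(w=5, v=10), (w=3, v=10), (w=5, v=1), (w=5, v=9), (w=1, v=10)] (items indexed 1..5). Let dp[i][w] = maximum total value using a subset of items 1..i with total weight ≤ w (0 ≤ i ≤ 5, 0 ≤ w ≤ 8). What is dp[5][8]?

20

i\w   0   1   2   3   4   5   6   7   8
  0   0   0   0   0   0   0   0   0   0
  1   0   0   0   0   0  10  10  10  10
  2   0   0   0  10  10  10  10  10  20
  3   0   0   0  10  10  10  10  10  20
  4   0   0   0  10  10  10  10  10  20
  5   0  10  10  10  20  20  20  20  20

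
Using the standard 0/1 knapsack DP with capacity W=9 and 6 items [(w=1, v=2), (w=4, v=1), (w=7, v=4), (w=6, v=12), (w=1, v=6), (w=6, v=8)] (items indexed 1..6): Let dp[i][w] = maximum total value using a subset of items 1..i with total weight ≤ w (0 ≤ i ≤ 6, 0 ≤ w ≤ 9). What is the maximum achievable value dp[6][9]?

20

i\w   0   1   2   3   4   5   6   7   8   9
  0   0   0   0   0   0   0   0   0   0   0
  1   0   2   2   2   2   2   2   2   2   2
  2   0   2   2   2   2   3   3   3   3   3
  3   0   2   2   2   2   3   3   4   6   6
  4   0   2   2   2   2   3  12  14  14  14
  5   0   6   8   8   8   8  12  18  20  20
  6   0   6   8   8   8   8  12  18  20  20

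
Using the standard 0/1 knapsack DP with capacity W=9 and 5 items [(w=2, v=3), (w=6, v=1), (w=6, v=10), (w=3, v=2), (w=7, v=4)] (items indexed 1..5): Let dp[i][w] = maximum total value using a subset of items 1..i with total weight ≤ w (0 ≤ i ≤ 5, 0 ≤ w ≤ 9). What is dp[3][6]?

10

i\w   0   1   2   3   4   5   6   7   8   9
  0   0   0   0   0   0   0   0   0   0   0
  1   0   0   3   3   3   3   3   3   3   3
  2   0   0   3   3   3   3   3   3   4   4
  3   0   0   3   3   3   3  10  10  13  13
  4   0   0   3   3   3   5  10  10  13  13
  5   0   0   3   3   3   5  10  10  13  13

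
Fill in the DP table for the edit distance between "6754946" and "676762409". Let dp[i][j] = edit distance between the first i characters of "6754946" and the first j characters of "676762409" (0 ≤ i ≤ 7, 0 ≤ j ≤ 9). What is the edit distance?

   ''  6  7  6  7  6  2  4  0  9
''  0  1  2  3  4  5  6  7  8  9
 6  1  0  1  2  3  4  5  6  7  8
 7  2  1  0  1  2  3  4  5  6  7
 5  3  2  1  1  2  3  4  5  6  7
 4  4  3  2  2  2  3  4  4  5  6
 9  5  4  3  3  3  3  4  5  5  5
 4  6  5  4  4  4  4  4  4  5  6
 6  7  6  5  4  5  4  5  5  5  6

6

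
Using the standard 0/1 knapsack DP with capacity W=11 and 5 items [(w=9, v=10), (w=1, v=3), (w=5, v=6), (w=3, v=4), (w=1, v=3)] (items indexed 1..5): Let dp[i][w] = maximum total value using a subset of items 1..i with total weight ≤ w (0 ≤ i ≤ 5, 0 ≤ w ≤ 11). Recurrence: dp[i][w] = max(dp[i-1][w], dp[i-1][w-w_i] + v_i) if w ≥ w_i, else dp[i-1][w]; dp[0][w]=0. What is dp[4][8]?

i\w   0   1   2   3   4   5   6   7   8   9  10  11
  0   0   0   0   0   0   0   0   0   0   0   0   0
  1   0   0   0   0   0   0   0   0   0  10  10  10
  2   0   3   3   3   3   3   3   3   3  10  13  13
  3   0   3   3   3   3   6   9   9   9  10  13  13
  4   0   3   3   4   7   7   9   9  10  13  13  13
  5   0   3   6   6   7  10  10  12  12  13  16  16

10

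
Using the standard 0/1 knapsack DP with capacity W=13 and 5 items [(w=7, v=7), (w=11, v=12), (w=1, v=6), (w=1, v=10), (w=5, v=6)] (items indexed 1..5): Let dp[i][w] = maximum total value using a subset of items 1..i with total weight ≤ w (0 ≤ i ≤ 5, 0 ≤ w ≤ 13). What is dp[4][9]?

i\w   0   1   2   3   4   5   6   7   8   9  10  11  12  13
  0   0   0   0   0   0   0   0   0   0   0   0   0   0   0
  1   0   0   0   0   0   0   0   7   7   7   7   7   7   7
  2   0   0   0   0   0   0   0   7   7   7   7  12  12  12
  3   0   6   6   6   6   6   6   7  13  13  13  13  18  18
  4   0  10  16  16  16  16  16  16  17  23  23  23  23  28
  5   0  10  16  16  16  16  16  22  22  23  23  23  23  28

23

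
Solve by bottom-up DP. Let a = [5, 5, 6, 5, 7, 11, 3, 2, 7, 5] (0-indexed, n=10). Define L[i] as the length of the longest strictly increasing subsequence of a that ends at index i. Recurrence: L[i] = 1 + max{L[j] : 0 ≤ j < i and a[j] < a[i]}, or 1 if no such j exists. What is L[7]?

1

   i    0    1    2    3    4    5    6    7    8    9
a[i]    5    5    6    5    7   11    3    2    7    5
L[i]    1    1    2    1    3    4    1    1    3    2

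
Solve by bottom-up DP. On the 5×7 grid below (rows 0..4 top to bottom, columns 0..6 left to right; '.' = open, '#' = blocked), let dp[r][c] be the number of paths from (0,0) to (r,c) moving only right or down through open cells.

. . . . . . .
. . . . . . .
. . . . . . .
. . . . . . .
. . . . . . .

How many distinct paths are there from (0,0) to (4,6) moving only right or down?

210

r\c   0   1   2   3   4   5   6
  0   1   1   1   1   1   1   1
  1   1   2   3   4   5   6   7
  2   1   3   6  10  15  21  28
  3   1   4  10  20  35  56  84
  4   1   5  15  35  70 126 210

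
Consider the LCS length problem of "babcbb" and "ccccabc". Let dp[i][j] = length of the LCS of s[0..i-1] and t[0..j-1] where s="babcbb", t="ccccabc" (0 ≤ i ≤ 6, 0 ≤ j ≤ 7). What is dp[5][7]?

3

   ''  c  c  c  c  a  b  c
''  0  0  0  0  0  0  0  0
 b  0  0  0  0  0  0  1  1
 a  0  0  0  0  0  1  1  1
 b  0  0  0  0  0  1  2  2
 c  0  1  1  1  1  1  2  3
 b  0  1  1  1  1  1  2  3
 b  0  1  1  1  1  1  2  3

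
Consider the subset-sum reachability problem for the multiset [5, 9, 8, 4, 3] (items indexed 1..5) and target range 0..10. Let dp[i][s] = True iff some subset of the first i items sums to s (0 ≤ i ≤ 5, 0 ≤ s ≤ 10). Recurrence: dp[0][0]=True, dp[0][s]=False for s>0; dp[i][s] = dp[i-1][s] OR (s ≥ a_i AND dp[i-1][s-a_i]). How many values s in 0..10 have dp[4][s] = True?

i\s   0   1   2   3   4   5   6   7   8   9  10
  0   T   F   F   F   F   F   F   F   F   F   F
  1   T   F   F   F   F   T   F   F   F   F   F
  2   T   F   F   F   F   T   F   F   F   T   F
  3   T   F   F   F   F   T   F   F   T   T   F
  4   T   F   F   F   T   T   F   F   T   T   F
  5   T   F   F   T   T   T   F   T   T   T   F

5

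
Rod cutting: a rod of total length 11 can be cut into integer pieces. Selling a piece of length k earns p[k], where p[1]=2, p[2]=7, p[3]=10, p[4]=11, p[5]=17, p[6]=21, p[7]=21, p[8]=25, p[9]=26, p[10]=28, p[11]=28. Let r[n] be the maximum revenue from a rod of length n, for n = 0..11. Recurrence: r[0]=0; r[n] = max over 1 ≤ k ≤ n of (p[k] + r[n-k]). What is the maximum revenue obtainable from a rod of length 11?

   n    0    1    2    3    4    5    6    7    8    9   10   11
r[n]    0    2    7   10   14   17   21   24   28   31   35   38

38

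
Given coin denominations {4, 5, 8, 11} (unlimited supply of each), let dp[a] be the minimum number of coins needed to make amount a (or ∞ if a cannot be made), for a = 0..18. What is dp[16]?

2

 a  0  1  2  3  4  5  6  7  8  9 10 11 12 13 14 15 16 17 18
dp  0  -  -  -  1  1  -  -  1  2  2  1  2  2  3  2  2  3  3
(- denotes ∞ / unreachable)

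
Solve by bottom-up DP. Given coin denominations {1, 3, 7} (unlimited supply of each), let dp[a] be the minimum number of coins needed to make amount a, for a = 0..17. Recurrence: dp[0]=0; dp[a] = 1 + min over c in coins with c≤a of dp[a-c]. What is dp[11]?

 a  0  1  2  3  4  5  6  7  8  9 10 11 12 13 14 15 16 17
dp  0  1  2  1  2  3  2  1  2  3  2  3  4  3  2  3  4  3

3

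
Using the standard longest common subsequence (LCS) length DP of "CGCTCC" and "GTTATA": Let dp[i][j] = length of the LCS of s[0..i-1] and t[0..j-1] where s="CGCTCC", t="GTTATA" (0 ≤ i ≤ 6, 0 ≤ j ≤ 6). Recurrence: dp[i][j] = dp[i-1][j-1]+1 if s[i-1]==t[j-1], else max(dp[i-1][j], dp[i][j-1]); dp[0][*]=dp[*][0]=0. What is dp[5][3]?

2

   ''  G  T  T  A  T  A
''  0  0  0  0  0  0  0
 C  0  0  0  0  0  0  0
 G  0  1  1  1  1  1  1
 C  0  1  1  1  1  1  1
 T  0  1  2  2  2  2  2
 C  0  1  2  2  2  2  2
 C  0  1  2  2  2  2  2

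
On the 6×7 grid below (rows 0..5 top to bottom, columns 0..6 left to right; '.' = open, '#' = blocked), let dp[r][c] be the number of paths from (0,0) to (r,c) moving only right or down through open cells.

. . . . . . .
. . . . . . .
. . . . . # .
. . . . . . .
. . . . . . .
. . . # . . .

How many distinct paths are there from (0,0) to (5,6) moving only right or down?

r\c   0   1   2   3   4   5   6
  0   1   1   1   1   1   1   1
  1   1   2   3   4   5   6   7
  2   1   3   6  10  15   0   7
  3   1   4  10  20  35  35  42
  4   1   5  15  35  70 105 147
  5   1   6  21   0  70 175 322

322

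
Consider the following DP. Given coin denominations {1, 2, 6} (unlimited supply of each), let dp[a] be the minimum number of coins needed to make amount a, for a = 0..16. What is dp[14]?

 a  0  1  2  3  4  5  6  7  8  9 10 11 12 13 14 15 16
dp  0  1  1  2  2  3  1  2  2  3  3  4  2  3  3  4  4

3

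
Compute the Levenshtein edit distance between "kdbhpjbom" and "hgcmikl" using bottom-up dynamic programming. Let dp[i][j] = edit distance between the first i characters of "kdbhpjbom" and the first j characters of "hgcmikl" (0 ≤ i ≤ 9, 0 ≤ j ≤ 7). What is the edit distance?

9

   ''  h  g  c  m  i  k  l
''  0  1  2  3  4  5  6  7
 k  1  1  2  3  4  5  5  6
 d  2  2  2  3  4  5  6  6
 b  3  3  3  3  4  5  6  7
 h  4  3  4  4  4  5  6  7
 p  5  4  4  5  5  5  6  7
 j  6  5  5  5  6  6  6  7
 b  7  6  6  6  6  7  7  7
 o  8  7  7  7  7  7  8  8
 m  9  8  8  8  7  8  8  9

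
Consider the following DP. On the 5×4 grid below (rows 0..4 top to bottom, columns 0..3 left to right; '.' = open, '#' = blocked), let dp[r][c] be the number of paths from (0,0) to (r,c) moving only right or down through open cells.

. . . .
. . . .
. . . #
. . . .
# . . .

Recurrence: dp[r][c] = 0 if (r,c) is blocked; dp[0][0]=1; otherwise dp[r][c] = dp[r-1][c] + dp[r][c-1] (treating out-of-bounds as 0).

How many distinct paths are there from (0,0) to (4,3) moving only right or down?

r\c   0   1   2   3
  0   1   1   1   1
  1   1   2   3   4
  2   1   3   6   0
  3   1   4  10  10
  4   0   4  14  24

24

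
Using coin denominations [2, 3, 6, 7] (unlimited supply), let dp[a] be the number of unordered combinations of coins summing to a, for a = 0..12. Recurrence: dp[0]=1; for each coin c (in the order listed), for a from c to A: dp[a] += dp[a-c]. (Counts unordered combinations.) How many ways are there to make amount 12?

after  coin     0     1     2     3     4     5     6     7     8     9    10    11    12
          2     1     0     1     0     1     0     1     0     1     0     1     0     1
          3     1     0     1     1     1     1     2     1     2     2     2     2     3
          6     1     0     1     1     1     1     3     1     3     3     3     3     6
          7     1     0     1     1     1     1     3     2     3     4     4     4     7

7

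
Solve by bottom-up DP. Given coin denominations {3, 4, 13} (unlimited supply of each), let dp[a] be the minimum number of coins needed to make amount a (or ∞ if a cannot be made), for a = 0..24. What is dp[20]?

3

 a  0  1  2  3  4  5  6  7  8  9 10 11 12 13 14 15 16 17 18 19 20 21 22 23 24
dp  0  -  -  1  1  -  2  2  2  3  3  3  3  1  4  4  2  2  5  3  3  3  4  4  4
(- denotes ∞ / unreachable)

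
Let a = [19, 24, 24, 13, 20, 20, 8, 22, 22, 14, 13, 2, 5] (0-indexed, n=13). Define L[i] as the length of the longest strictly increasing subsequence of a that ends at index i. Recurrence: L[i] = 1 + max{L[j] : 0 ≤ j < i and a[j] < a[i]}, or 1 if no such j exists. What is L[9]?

   i    0    1    2    3    4    5    6    7    8    9   10   11   12
a[i]   19   24   24   13   20   20    8   22   22   14   13    2    5
L[i]    1    2    2    1    2    2    1    3    3    2    2    1    2

2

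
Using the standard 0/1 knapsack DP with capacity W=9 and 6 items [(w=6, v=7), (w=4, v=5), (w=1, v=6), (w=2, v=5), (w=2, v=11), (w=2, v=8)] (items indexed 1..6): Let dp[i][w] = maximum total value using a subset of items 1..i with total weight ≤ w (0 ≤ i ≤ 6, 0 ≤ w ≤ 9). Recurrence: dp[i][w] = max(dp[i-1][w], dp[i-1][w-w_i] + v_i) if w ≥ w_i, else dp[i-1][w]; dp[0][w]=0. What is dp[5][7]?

22

i\w   0   1   2   3   4   5   6   7   8   9
  0   0   0   0   0   0   0   0   0   0   0
  1   0   0   0   0   0   0   7   7   7   7
  2   0   0   0   0   5   5   7   7   7   7
  3   0   6   6   6   6  11  11  13  13  13
  4   0   6   6  11  11  11  11  16  16  18
  5   0   6  11  17  17  22  22  22  22  27
  6   0   6  11  17  19  25  25  30  30  30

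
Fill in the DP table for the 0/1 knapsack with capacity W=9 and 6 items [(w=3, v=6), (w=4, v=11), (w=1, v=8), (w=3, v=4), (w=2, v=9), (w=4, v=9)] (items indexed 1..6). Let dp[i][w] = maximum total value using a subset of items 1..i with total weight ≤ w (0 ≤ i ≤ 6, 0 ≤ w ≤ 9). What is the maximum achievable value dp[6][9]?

28

i\w   0   1   2   3   4   5   6   7   8   9
  0   0   0   0   0   0   0   0   0   0   0
  1   0   0   0   6   6   6   6   6   6   6
  2   0   0   0   6  11  11  11  17  17  17
  3   0   8   8   8  14  19  19  19  25  25
  4   0   8   8   8  14  19  19  19  25  25
  5   0   8   9  17  17  19  23  28  28  28
  6   0   8   9  17  17  19  23  28  28  28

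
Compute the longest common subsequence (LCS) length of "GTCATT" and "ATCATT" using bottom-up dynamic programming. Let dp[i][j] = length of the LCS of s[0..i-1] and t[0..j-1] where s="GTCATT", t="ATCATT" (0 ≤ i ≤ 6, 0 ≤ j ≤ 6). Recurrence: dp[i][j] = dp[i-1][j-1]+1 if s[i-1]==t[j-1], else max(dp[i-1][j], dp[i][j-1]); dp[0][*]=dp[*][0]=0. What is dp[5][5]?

   ''  A  T  C  A  T  T
''  0  0  0  0  0  0  0
 G  0  0  0  0  0  0  0
 T  0  0  1  1  1  1  1
 C  0  0  1  2  2  2  2
 A  0  1  1  2  3  3  3
 T  0  1  2  2  3  4  4
 T  0  1  2  2  3  4  5

4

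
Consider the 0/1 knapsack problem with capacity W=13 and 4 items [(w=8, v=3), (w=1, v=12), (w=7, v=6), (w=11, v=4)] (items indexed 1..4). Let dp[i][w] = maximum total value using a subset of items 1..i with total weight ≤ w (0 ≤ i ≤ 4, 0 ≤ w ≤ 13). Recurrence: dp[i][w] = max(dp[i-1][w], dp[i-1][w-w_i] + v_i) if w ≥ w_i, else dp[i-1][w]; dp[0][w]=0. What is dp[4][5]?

i\w   0   1   2   3   4   5   6   7   8   9  10  11  12  13
  0   0   0   0   0   0   0   0   0   0   0   0   0   0   0
  1   0   0   0   0   0   0   0   0   3   3   3   3   3   3
  2   0  12  12  12  12  12  12  12  12  15  15  15  15  15
  3   0  12  12  12  12  12  12  12  18  18  18  18  18  18
  4   0  12  12  12  12  12  12  12  18  18  18  18  18  18

12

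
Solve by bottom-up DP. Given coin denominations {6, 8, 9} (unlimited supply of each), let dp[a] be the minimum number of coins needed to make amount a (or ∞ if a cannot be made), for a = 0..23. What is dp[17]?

2

 a  0  1  2  3  4  5  6  7  8  9 10 11 12 13 14 15 16 17 18 19 20 21 22 23
dp  0  -  -  -  -  -  1  -  1  1  -  -  2  -  2  2  2  2  2  -  3  3  3  3
(- denotes ∞ / unreachable)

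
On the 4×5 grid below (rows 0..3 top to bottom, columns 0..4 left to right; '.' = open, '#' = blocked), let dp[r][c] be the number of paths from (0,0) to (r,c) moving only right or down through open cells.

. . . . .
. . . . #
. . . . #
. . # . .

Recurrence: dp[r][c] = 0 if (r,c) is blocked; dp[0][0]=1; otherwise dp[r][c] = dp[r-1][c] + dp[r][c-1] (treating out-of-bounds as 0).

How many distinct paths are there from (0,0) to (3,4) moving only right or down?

r\c   0   1   2   3   4
  0   1   1   1   1   1
  1   1   2   3   4   0
  2   1   3   6  10   0
  3   1   4   0  10  10

10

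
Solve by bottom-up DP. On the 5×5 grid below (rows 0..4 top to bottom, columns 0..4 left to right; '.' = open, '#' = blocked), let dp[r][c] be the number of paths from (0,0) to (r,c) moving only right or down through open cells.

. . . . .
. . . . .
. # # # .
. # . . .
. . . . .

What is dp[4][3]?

1

r\c   0   1   2   3   4
  0   1   1   1   1   1
  1   1   2   3   4   5
  2   1   0   0   0   5
  3   1   0   0   0   5
  4   1   1   1   1   6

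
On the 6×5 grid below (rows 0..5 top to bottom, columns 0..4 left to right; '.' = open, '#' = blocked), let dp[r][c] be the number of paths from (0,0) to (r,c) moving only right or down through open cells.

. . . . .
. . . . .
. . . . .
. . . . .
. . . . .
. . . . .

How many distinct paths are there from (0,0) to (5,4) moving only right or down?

r\c   0   1   2   3   4
  0   1   1   1   1   1
  1   1   2   3   4   5
  2   1   3   6  10  15
  3   1   4  10  20  35
  4   1   5  15  35  70
  5   1   6  21  56 126

126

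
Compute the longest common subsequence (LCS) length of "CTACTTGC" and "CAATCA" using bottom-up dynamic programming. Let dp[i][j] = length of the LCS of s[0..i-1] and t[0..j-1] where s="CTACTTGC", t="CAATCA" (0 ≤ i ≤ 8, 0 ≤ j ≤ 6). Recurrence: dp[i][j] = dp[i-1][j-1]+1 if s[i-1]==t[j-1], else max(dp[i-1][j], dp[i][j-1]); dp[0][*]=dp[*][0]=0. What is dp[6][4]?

3

   ''  C  A  A  T  C  A
''  0  0  0  0  0  0  0
 C  0  1  1  1  1  1  1
 T  0  1  1  1  2  2  2
 A  0  1  2  2  2  2  3
 C  0  1  2  2  2  3  3
 T  0  1  2  2  3  3  3
 T  0  1  2  2  3  3  3
 G  0  1  2  2  3  3  3
 C  0  1  2  2  3  4  4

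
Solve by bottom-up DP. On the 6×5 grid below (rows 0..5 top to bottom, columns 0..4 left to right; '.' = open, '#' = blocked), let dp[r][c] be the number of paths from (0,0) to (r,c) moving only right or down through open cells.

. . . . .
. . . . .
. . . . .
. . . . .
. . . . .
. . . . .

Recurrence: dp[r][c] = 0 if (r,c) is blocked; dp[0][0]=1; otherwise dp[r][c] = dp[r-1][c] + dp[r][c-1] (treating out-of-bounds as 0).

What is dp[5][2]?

21

r\c   0   1   2   3   4
  0   1   1   1   1   1
  1   1   2   3   4   5
  2   1   3   6  10  15
  3   1   4  10  20  35
  4   1   5  15  35  70
  5   1   6  21  56 126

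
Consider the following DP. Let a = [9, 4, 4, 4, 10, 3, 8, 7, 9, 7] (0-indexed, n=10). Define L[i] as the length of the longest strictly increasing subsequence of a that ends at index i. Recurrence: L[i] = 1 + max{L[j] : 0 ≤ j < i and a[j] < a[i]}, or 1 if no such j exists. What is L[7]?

2

   i    0    1    2    3    4    5    6    7    8    9
a[i]    9    4    4    4   10    3    8    7    9    7
L[i]    1    1    1    1    2    1    2    2    3    2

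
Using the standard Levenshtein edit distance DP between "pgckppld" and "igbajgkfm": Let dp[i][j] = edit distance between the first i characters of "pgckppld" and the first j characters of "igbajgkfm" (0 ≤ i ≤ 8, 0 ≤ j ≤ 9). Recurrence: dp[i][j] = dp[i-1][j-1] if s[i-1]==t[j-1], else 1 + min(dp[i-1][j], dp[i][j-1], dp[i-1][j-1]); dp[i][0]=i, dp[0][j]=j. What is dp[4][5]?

   ''  i  g  b  a  j  g  k  f  m
''  0  1  2  3  4  5  6  7  8  9
 p  1  1  2  3  4  5  6  7  8  9
 g  2  2  1  2  3  4  5  6  7  8
 c  3  3  2  2  3  4  5  6  7  8
 k  4  4  3  3  3  4  5  5  6  7
 p  5  5  4  4  4  4  5  6  6  7
 p  6  6  5  5  5  5  5  6  7  7
 l  7  7  6  6  6  6  6  6  7  8
 d  8  8  7  7  7  7  7  7  7  8

4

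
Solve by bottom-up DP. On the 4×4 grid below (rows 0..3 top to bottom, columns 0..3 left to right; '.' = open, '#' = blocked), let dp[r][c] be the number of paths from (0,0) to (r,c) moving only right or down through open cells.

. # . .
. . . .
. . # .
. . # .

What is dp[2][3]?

1

r\c   0   1   2   3
  0   1   0   0   0
  1   1   1   1   1
  2   1   2   0   1
  3   1   3   0   1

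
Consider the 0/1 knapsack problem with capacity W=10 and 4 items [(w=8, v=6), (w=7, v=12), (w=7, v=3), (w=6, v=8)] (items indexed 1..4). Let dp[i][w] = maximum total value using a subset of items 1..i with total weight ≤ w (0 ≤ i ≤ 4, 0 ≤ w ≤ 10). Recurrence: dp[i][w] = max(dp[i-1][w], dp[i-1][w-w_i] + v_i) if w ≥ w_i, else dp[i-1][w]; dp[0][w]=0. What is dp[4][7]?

12

i\w   0   1   2   3   4   5   6   7   8   9  10
  0   0   0   0   0   0   0   0   0   0   0   0
  1   0   0   0   0   0   0   0   0   6   6   6
  2   0   0   0   0   0   0   0  12  12  12  12
  3   0   0   0   0   0   0   0  12  12  12  12
  4   0   0   0   0   0   0   8  12  12  12  12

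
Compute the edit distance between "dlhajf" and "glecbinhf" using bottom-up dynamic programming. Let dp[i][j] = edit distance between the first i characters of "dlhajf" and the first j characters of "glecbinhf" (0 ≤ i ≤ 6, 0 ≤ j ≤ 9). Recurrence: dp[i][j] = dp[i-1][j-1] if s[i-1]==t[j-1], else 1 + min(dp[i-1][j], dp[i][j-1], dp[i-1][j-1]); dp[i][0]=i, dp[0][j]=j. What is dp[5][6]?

5

   ''  g  l  e  c  b  i  n  h  f
''  0  1  2  3  4  5  6  7  8  9
 d  1  1  2  3  4  5  6  7  8  9
 l  2  2  1  2  3  4  5  6  7  8
 h  3  3  2  2  3  4  5  6  6  7
 a  4  4  3  3  3  4  5  6  7  7
 j  5  5  4  4  4  4  5  6  7  8
 f  6  6  5  5  5  5  5  6  7  7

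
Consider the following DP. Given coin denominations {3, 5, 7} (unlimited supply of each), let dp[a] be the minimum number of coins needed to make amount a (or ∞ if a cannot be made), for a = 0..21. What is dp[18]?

 a  0  1  2  3  4  5  6  7  8  9 10 11 12 13 14 15 16 17 18 19 20 21
dp  0  -  -  1  -  1  2  1  2  3  2  3  2  3  2  3  4  3  4  3  4  3
(- denotes ∞ / unreachable)

4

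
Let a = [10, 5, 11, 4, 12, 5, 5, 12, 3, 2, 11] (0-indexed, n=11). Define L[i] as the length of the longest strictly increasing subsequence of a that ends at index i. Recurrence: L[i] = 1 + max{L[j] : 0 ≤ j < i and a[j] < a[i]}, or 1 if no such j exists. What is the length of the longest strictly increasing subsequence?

   i    0    1    2    3    4    5    6    7    8    9   10
a[i]   10    5   11    4   12    5    5   12    3    2   11
L[i]    1    1    2    1    3    2    2    3    1    1    3

3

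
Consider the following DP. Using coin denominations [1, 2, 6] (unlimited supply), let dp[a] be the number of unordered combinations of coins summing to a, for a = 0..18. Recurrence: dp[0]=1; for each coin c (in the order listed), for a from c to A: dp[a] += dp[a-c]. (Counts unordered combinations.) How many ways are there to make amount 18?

22

after  coin     0     1     2     3     4     5     6     7     8     9    10    11    12    13    14    15    16    17    18
          1     1     1     1     1     1     1     1     1     1     1     1     1     1     1     1     1     1     1     1
          2     1     1     2     2     3     3     4     4     5     5     6     6     7     7     8     8     9     9    10
          6     1     1     2     2     3     3     5     5     7     7     9     9    12    12    15    15    18    18    22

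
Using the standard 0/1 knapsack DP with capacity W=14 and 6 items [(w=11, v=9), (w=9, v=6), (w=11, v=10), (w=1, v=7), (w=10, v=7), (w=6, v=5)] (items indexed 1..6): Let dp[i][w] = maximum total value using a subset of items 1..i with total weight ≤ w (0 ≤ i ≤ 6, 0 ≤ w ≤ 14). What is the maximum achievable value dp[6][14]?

17

i\w   0   1   2   3   4   5   6   7   8   9  10  11  12  13  14
  0   0   0   0   0   0   0   0   0   0   0   0   0   0   0   0
  1   0   0   0   0   0   0   0   0   0   0   0   9   9   9   9
  2   0   0   0   0   0   0   0   0   0   6   6   9   9   9   9
  3   0   0   0   0   0   0   0   0   0   6   6  10  10  10  10
  4   0   7   7   7   7   7   7   7   7   7  13  13  17  17  17
  5   0   7   7   7   7   7   7   7   7   7  13  14  17  17  17
  6   0   7   7   7   7   7   7  12  12  12  13  14  17  17  17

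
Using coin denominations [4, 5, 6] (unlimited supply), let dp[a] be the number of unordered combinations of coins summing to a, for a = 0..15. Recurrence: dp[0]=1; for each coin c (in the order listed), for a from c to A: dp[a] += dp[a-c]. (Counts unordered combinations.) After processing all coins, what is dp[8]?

after  coin     0     1     2     3     4     5     6     7     8     9    10    11    12    13    14    15
          4     1     0     0     0     1     0     0     0     1     0     0     0     1     0     0     0
          5     1     0     0     0     1     1     0     0     1     1     1     0     1     1     1     1
          6     1     0     0     0     1     1     1     0     1     1     2     1     2     1     2     2

1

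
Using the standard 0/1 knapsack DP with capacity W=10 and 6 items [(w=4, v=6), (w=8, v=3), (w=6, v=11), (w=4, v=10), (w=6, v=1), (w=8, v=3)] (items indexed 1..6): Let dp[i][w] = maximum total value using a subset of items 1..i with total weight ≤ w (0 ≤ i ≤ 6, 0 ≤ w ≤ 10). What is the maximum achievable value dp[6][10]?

21

i\w   0   1   2   3   4   5   6   7   8   9  10
  0   0   0   0   0   0   0   0   0   0   0   0
  1   0   0   0   0   6   6   6   6   6   6   6
  2   0   0   0   0   6   6   6   6   6   6   6
  3   0   0   0   0   6   6  11  11  11  11  17
  4   0   0   0   0  10  10  11  11  16  16  21
  5   0   0   0   0  10  10  11  11  16  16  21
  6   0   0   0   0  10  10  11  11  16  16  21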